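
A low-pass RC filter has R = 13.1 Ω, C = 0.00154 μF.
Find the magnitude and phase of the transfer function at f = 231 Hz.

Step 1 — Angular frequency: ω = 2π·231 = 1451 rad/s.
Step 2 — Transfer function: H(jω) = 1/(1 + jωRC).
Step 3 — Denominator: 1 + jωRC = 1 + j·1451·13.1·1.54e-09 = 1 + j2.928e-05.
Step 4 — H = 1 - j2.928e-05.
Step 5 — Magnitude: |H| = 1 (-0.0 dB); phase: φ = -0.0°.

|H| = 1 (-0.0 dB), φ = -0.0°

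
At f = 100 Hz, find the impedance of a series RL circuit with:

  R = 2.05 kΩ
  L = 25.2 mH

Step 1 — Angular frequency: ω = 2π·f = 2π·100 = 628.3 rad/s.
Step 2 — Component impedances:
  R: Z = R = 2050 Ω
  L: Z = jωL = j·628.3·0.0252 = 0 + j15.83 Ω
Step 3 — Series combination: Z_total = R + L = 2050 + j15.83 Ω = 2050∠0.4° Ω.

Z = 2050 + j15.83 Ω = 2050∠0.4° Ω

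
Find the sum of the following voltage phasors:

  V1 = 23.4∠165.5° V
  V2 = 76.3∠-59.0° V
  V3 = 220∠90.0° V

Step 1 — Convert each phasor to rectangular form:
  V1 = 23.4·(cos(165.5°) + j·sin(165.5°)) = -22.65 + j5.859 V
  V2 = 76.3·(cos(-59.0°) + j·sin(-59.0°)) = 39.3 - j65.4 V
  V3 = 220·(cos(90.0°) + j·sin(90.0°)) = 0 + j220 V
Step 2 — Sum components: V_total = 16.64 + j160.5 V.
Step 3 — Convert to polar: |V_total| = 161.3 V, ∠V_total = 84.1°.

V_total = 161.3∠84.1° V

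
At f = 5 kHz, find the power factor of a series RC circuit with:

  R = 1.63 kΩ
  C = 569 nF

Step 1 — Angular frequency: ω = 2π·f = 2π·5000 = 3.142e+04 rad/s.
Step 2 — Component impedances:
  R: Z = R = 1630 Ω
  C: Z = 1/(jωC) = -j/(ω·C) = 0 - j55.94 Ω
Step 3 — Series combination: Z_total = R + C = 1630 - j55.94 Ω = 1631∠-2.0° Ω.
Step 4 — Power factor: PF = cos(φ) = Re(Z)/|Z| = 1630/1631 = 0.9994.
Step 5 — Type: Im(Z) = -55.94 ⇒ leading (phase φ = -2.0°).

PF = 0.9994 (leading, φ = -2.0°)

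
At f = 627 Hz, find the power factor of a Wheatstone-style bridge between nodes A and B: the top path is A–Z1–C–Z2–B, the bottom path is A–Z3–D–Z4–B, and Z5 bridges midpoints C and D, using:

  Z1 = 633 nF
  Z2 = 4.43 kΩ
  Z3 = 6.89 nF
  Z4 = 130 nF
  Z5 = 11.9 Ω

Step 1 — Angular frequency: ω = 2π·f = 2π·627 = 3940 rad/s.
Step 2 — Component impedances:
  Z1: Z = 1/(jωC) = -j/(ω·C) = 0 - j401 Ω
  Z2: Z = R = 4430 Ω
  Z3: Z = 1/(jωC) = -j/(ω·C) = 0 - j3.684e+04 Ω
  Z4: Z = 1/(jωC) = -j/(ω·C) = 0 - j1953 Ω
  Z5: Z = R = 11.9 Ω
Step 3 — Bridge requires nodal analysis (the Z5 bridge couples midpoints C and D, so the two paths cannot be reduced to a simple series/parallel combination). Setting node B to ground and injecting 1 A at node A, the 3-node admittance system at A, C, D solves to V_A = Z_AB = 727.1 - j2024 Ω = 2151∠-70.2° Ω.
Step 4 — Power factor: PF = cos(φ) = Re(Z)/|Z| = 727.1/2151 = 0.338.
Step 5 — Type: Im(Z) = -2024 ⇒ leading (phase φ = -70.2°).

PF = 0.338 (leading, φ = -70.2°)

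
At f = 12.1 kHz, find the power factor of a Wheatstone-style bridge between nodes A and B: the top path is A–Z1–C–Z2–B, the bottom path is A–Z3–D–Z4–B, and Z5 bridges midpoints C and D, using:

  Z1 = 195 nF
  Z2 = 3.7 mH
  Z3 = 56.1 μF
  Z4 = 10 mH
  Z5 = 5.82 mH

Step 1 — Angular frequency: ω = 2π·f = 2π·1.21e+04 = 7.603e+04 rad/s.
Step 2 — Component impedances:
  Z1: Z = 1/(jωC) = -j/(ω·C) = 0 - j67.45 Ω
  Z2: Z = jωL = j·7.603e+04·0.0037 = 0 + j281.3 Ω
  Z3: Z = 1/(jωC) = -j/(ω·C) = 0 - j0.2345 Ω
  Z4: Z = jωL = j·7.603e+04·0.01 = 0 + j760.3 Ω
  Z5: Z = jωL = j·7.603e+04·0.00582 = 0 + j442.5 Ω
Step 3 — Bridge requires nodal analysis (the Z5 bridge couples midpoints C and D, so the two paths cannot be reduced to a simple series/parallel combination). Setting node B to ground and injecting 1 A at node A, the 3-node admittance system at A, C, D solves to V_A = Z_AB = 0 + j159.4 Ω = 159.4∠90.0° Ω.
Step 4 — Power factor: PF = cos(φ) = Re(Z)/|Z| = 0/159.4 = 0.
Step 5 — Type: Im(Z) = 159.4 ⇒ lagging (phase φ = 90.0°).

PF = 0 (lagging, φ = 90.0°)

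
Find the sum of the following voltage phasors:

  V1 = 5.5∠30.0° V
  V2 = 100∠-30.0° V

Step 1 — Convert each phasor to rectangular form:
  V1 = 5.5·(cos(30.0°) + j·sin(30.0°)) = 4.763 + j2.75 V
  V2 = 100·(cos(-30.0°) + j·sin(-30.0°)) = 86.6 - j50 V
Step 2 — Sum components: V_total = 91.37 - j47.25 V.
Step 3 — Convert to polar: |V_total| = 102.9 V, ∠V_total = -27.3°.

V_total = 102.9∠-27.3° V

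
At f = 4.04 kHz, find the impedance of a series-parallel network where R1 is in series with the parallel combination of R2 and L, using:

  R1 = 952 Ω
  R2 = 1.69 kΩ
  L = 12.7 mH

Step 1 — Angular frequency: ω = 2π·f = 2π·4040 = 2.538e+04 rad/s.
Step 2 — Component impedances:
  R1: Z = R = 952 Ω
  R2: Z = R = 1690 Ω
  L: Z = jωL = j·2.538e+04·0.0127 = 0 + j322.4 Ω
Step 3 — Parallel branch: R2 || L = 1/(1/R2 + 1/L) = 59.34 + j311.1 Ω.
Step 4 — Series with R1: Z_total = R1 + (R2 || L) = 1011 + j311.1 Ω = 1058∠17.1° Ω.

Z = 1011 + j311.1 Ω = 1058∠17.1° Ω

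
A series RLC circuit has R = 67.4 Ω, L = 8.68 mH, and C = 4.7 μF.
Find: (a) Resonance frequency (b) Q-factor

Step 1 — Resonance condition Im(Z)=0 gives ω₀ = 1/√(LC).
Step 2 — ω₀ = 1/√(0.00868·4.7e-06) = 4951 rad/s.
Step 3 — f₀ = ω₀/(2π) = 788 Hz.
Step 4 — Series Q: Q = ω₀L/R = 4951·0.00868/67.4 = 0.6376.

(a) f₀ = 788 Hz  (b) Q = 0.6376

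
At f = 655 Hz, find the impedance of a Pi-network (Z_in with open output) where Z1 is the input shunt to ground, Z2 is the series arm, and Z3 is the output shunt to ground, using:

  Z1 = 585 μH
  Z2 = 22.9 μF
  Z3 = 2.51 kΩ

Step 1 — Angular frequency: ω = 2π·f = 2π·655 = 4115 rad/s.
Step 2 — Component impedances:
  Z1: Z = jωL = j·4115·0.000585 = 0 + j2.408 Ω
  Z2: Z = 1/(jωC) = -j/(ω·C) = 0 - j10.61 Ω
  Z3: Z = R = 2510 Ω
Step 3 — With open output, the series arm Z2 and the output shunt Z3 appear in series to ground: Z2 + Z3 = 2510 - j10.61 Ω.
Step 4 — Parallel with input shunt Z1: Z_in = Z1 || (Z2 + Z3) = 0.002309 + j2.408 Ω = 2.408∠89.9° Ω.

Z = 0.002309 + j2.408 Ω = 2.408∠89.9° Ω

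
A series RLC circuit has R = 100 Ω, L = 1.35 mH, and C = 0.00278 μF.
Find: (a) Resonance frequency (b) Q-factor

Step 1 — Resonance condition Im(Z)=0 gives ω₀ = 1/√(LC).
Step 2 — ω₀ = 1/√(0.00135·2.78e-09) = 5.162e+05 rad/s.
Step 3 — f₀ = ω₀/(2π) = 8.215e+04 Hz.
Step 4 — Series Q: Q = ω₀L/R = 5.162e+05·0.00135/100 = 6.969.

(a) f₀ = 8.215e+04 Hz  (b) Q = 6.969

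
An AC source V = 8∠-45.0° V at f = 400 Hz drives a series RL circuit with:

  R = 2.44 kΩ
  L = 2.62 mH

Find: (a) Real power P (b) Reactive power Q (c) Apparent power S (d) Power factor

Step 1 — Angular frequency: ω = 2π·f = 2π·400 = 2513 rad/s.
Step 2 — Component impedances:
  R: Z = R = 2440 Ω
  L: Z = jωL = j·2513·0.00262 = 0 + j6.585 Ω
Step 3 — Series combination: Z_total = R + L = 2440 + j6.585 Ω = 2440∠0.2° Ω.
Step 4 — Source phasor: V = 8∠-45.0° V = 5.657 - j5.657 V.
Step 5 — Current: I = V / Z = 0.002312 - j0.002325 A = 0.003279∠-45.2° A.
Step 6 — Complex power: S = V·I* = 0.02623 + j7.078e-05 VA.
Step 7 — Real power: P = Re(S) = 0.02623 W.
Step 8 — Reactive power: Q = Im(S) = 7.078e-05 VAR.
Step 9 — Apparent power: |S| = 0.02623 VA.
Step 10 — Power factor: PF = P/|S| = 1 (lagging).

(a) P = 0.02623 W  (b) Q = 7.078e-05 VAR  (c) S = 0.02623 VA  (d) PF = 1 (lagging)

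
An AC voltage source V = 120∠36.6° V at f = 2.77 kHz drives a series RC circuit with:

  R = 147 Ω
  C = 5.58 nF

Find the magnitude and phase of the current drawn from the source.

Step 1 — Angular frequency: ω = 2π·f = 2π·2770 = 1.74e+04 rad/s.
Step 2 — Component impedances:
  R: Z = R = 147 Ω
  C: Z = 1/(jωC) = -j/(ω·C) = 0 - j1.03e+04 Ω
Step 3 — Series combination: Z_total = R + C = 147 - j1.03e+04 Ω = 1.03e+04∠-89.2° Ω.
Step 4 — Source phasor: V = 120∠36.6° V = 96.34 + j71.55 V.
Step 5 — Ohm's law: I = V / Z_total = (96.34 + j71.55) / (147 - j1.03e+04) = -0.006813 + j0.009453 A.
Step 6 — Convert to polar: |I| = 0.01165 A, ∠I = 125.8°.

I = 0.01165∠125.8° A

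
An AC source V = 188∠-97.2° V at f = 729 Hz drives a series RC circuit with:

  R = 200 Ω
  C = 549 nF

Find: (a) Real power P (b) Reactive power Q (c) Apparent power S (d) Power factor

Step 1 — Angular frequency: ω = 2π·f = 2π·729 = 4580 rad/s.
Step 2 — Component impedances:
  R: Z = R = 200 Ω
  C: Z = 1/(jωC) = -j/(ω·C) = 0 - j397.7 Ω
Step 3 — Series combination: Z_total = R + C = 200 - j397.7 Ω = 445.1∠-63.3° Ω.
Step 4 — Source phasor: V = 188∠-97.2° V = -23.56 - j186.5 V.
Step 5 — Current: I = V / Z = 0.3506 - j0.2356 A = 0.4223∠-33.9° A.
Step 6 — Complex power: S = V·I* = 35.68 - j70.94 VA.
Step 7 — Real power: P = Re(S) = 35.68 W.
Step 8 — Reactive power: Q = Im(S) = -70.94 VAR.
Step 9 — Apparent power: |S| = 79.4 VA.
Step 10 — Power factor: PF = P/|S| = 0.4493 (leading).

(a) P = 35.68 W  (b) Q = -70.94 VAR  (c) S = 79.4 VA  (d) PF = 0.4493 (leading)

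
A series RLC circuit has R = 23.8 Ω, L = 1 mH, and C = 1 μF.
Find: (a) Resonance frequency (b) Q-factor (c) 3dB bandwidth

Step 1 — Resonance condition Im(Z)=0 gives ω₀ = 1/√(LC).
Step 2 — ω₀ = 1/√(0.001·1e-06) = 3.162e+04 rad/s.
Step 3 — f₀ = ω₀/(2π) = 5033 Hz.
Step 4 — Series Q: Q = ω₀L/R = 3.162e+04·0.001/23.8 = 1.329.
Step 5 — 3dB bandwidth: Δω = ω₀/Q = 2.38e+04 rad/s; BW = Δω/(2π) = 3788 Hz.

(a) f₀ = 5033 Hz  (b) Q = 1.329  (c) BW = 3788 Hz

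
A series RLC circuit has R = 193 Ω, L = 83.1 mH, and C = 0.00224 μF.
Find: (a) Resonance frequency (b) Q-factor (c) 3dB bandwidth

Step 1 — Resonance condition Im(Z)=0 gives ω₀ = 1/√(LC).
Step 2 — ω₀ = 1/√(0.0831·2.24e-09) = 7.33e+04 rad/s.
Step 3 — f₀ = ω₀/(2π) = 1.167e+04 Hz.
Step 4 — Series Q: Q = ω₀L/R = 7.33e+04·0.0831/193 = 31.56.
Step 5 — 3dB bandwidth: Δω = ω₀/Q = 2323 rad/s; BW = Δω/(2π) = 369.6 Hz.

(a) f₀ = 1.167e+04 Hz  (b) Q = 31.56  (c) BW = 369.6 Hz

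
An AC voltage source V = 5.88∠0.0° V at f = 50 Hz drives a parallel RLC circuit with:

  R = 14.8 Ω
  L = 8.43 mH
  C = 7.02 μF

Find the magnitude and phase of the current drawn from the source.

Step 1 — Angular frequency: ω = 2π·f = 2π·50 = 314.2 rad/s.
Step 2 — Component impedances:
  R: Z = R = 14.8 Ω
  L: Z = jωL = j·314.2·0.00843 = 0 + j2.648 Ω
  C: Z = 1/(jωC) = -j/(ω·C) = 0 - j453.4 Ω
Step 3 — Parallel combination: 1/Z_total = 1/R + 1/L + 1/C; Z_total = 0.4644 + j2.58 Ω = 2.622∠79.8° Ω.
Step 4 — Source phasor: V = 5.88∠0.0° V = 5.88 V.
Step 5 — Ohm's law: I = V / Z_total = (5.88) / (0.4644 + j2.58) = 0.3973 - j2.207 A.
Step 6 — Convert to polar: |I| = 2.243 A, ∠I = -79.8°.

I = 2.243∠-79.8° A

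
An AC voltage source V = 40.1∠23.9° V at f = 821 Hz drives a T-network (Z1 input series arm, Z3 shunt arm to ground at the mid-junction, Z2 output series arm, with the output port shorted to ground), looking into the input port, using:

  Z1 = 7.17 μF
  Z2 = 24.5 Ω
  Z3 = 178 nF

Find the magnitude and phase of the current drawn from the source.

Step 1 — Angular frequency: ω = 2π·f = 2π·821 = 5158 rad/s.
Step 2 — Component impedances:
  Z1: Z = 1/(jωC) = -j/(ω·C) = 0 - j27.04 Ω
  Z2: Z = R = 24.5 Ω
  Z3: Z = 1/(jωC) = -j/(ω·C) = 0 - j1089 Ω
Step 3 — With the output port shorted to ground, the output series arm Z2 runs from the junction to ground; the shunt arm Z3 also runs from the junction to ground. They appear in parallel: Z3 || Z2 = 24.49 - j0.5509 Ω.
Step 4 — Series with input arm Z1: Z_in = Z1 + (Z3 || Z2) = 24.49 - j27.59 Ω = 36.89∠-48.4° Ω.
Step 5 — Source phasor: V = 40.1∠23.9° V = 36.66 + j16.25 V.
Step 6 — Ohm's law: I = V / Z_total = (36.66 + j16.25) / (24.49 - j27.59) = 0.3304 + j1.036 A.
Step 7 — Convert to polar: |I| = 1.087 A, ∠I = 72.3°.

I = 1.087∠72.3° A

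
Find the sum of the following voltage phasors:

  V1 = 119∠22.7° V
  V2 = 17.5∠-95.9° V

Step 1 — Convert each phasor to rectangular form:
  V1 = 119·(cos(22.7°) + j·sin(22.7°)) = 109.8 + j45.92 V
  V2 = 17.5·(cos(-95.9°) + j·sin(-95.9°)) = -1.799 - j17.41 V
Step 2 — Sum components: V_total = 108 + j28.52 V.
Step 3 — Convert to polar: |V_total| = 111.7 V, ∠V_total = 14.8°.

V_total = 111.7∠14.8° V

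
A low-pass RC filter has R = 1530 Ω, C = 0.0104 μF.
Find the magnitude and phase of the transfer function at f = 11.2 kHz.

Step 1 — Angular frequency: ω = 2π·1.12e+04 = 7.037e+04 rad/s.
Step 2 — Transfer function: H(jω) = 1/(1 + jωRC).
Step 3 — Denominator: 1 + jωRC = 1 + j·7.037e+04·1530·1.04e-08 = 1 + j1.12.
Step 4 — H = 0.4437 - j0.4968.
Step 5 — Magnitude: |H| = 0.6661 (-3.5 dB); phase: φ = -48.2°.

|H| = 0.6661 (-3.5 dB), φ = -48.2°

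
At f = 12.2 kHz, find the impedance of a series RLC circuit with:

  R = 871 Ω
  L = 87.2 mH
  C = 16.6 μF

Step 1 — Angular frequency: ω = 2π·f = 2π·1.22e+04 = 7.665e+04 rad/s.
Step 2 — Component impedances:
  R: Z = R = 871 Ω
  L: Z = jωL = j·7.665e+04·0.0872 = 0 + j6684 Ω
  C: Z = 1/(jωC) = -j/(ω·C) = 0 - j0.7859 Ω
Step 3 — Series combination: Z_total = R + L + C = 871 + j6684 Ω = 6740∠82.6° Ω.

Z = 871 + j6684 Ω = 6740∠82.6° Ω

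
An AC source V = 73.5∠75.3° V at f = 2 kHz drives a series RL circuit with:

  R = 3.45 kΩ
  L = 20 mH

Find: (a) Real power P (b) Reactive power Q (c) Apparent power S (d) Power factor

Step 1 — Angular frequency: ω = 2π·f = 2π·2000 = 1.257e+04 rad/s.
Step 2 — Component impedances:
  R: Z = R = 3450 Ω
  L: Z = jωL = j·1.257e+04·0.02 = 0 + j251.3 Ω
Step 3 — Series combination: Z_total = R + L = 3450 + j251.3 Ω = 3459∠4.2° Ω.
Step 4 — Source phasor: V = 73.5∠75.3° V = 18.65 + j71.09 V.
Step 5 — Current: I = V / Z = 0.006871 + j0.02011 A = 0.02125∠71.1° A.
Step 6 — Complex power: S = V·I* = 1.558 + j0.1135 VA.
Step 7 — Real power: P = Re(S) = 1.558 W.
Step 8 — Reactive power: Q = Im(S) = 0.1135 VAR.
Step 9 — Apparent power: |S| = 1.562 VA.
Step 10 — Power factor: PF = P/|S| = 0.9974 (lagging).

(a) P = 1.558 W  (b) Q = 0.1135 VAR  (c) S = 1.562 VA  (d) PF = 0.9974 (lagging)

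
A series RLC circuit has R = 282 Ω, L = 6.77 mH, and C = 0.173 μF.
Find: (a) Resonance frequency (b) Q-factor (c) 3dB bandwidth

Step 1 — Resonance: ω₀ = 1/√(LC) = 1/√(0.00677·1.73e-07) = 2.922e+04 rad/s.
Step 2 — f₀ = ω₀/(2π) = 4651 Hz.
Step 3 — Series Q: Q = ω₀L/R = 2.922e+04·0.00677/282 = 0.7015.
Step 4 — Bandwidth: Δω = ω₀/Q = 4.165e+04 rad/s; BW = Δω/(2π) = 6629 Hz.

(a) f₀ = 4651 Hz  (b) Q = 0.7015  (c) BW = 6629 Hz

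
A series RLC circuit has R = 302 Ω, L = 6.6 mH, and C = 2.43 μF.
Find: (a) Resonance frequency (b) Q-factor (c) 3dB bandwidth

Step 1 — Resonance condition Im(Z)=0 gives ω₀ = 1/√(LC).
Step 2 — ω₀ = 1/√(0.0066·2.43e-06) = 7896 rad/s.
Step 3 — f₀ = ω₀/(2π) = 1257 Hz.
Step 4 — Series Q: Q = ω₀L/R = 7896·0.0066/302 = 0.1726.
Step 5 — 3dB bandwidth: Δω = ω₀/Q = 4.576e+04 rad/s; BW = Δω/(2π) = 7283 Hz.

(a) f₀ = 1257 Hz  (b) Q = 0.1726  (c) BW = 7283 Hz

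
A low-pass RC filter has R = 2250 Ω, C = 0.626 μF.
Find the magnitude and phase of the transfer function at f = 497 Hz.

Step 1 — Angular frequency: ω = 2π·497 = 3123 rad/s.
Step 2 — Transfer function: H(jω) = 1/(1 + jωRC).
Step 3 — Denominator: 1 + jωRC = 1 + j·3123·2250·6.26e-07 = 1 + j4.398.
Step 4 — H = 0.04915 - j0.2162.
Step 5 — Magnitude: |H| = 0.2217 (-13.1 dB); phase: φ = -77.2°.

|H| = 0.2217 (-13.1 dB), φ = -77.2°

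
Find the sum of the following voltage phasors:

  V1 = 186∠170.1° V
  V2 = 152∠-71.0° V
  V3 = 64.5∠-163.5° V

Step 1 — Convert each phasor to rectangular form:
  V1 = 186·(cos(170.1°) + j·sin(170.1°)) = -183.2 + j31.98 V
  V2 = 152·(cos(-71.0°) + j·sin(-71.0°)) = 49.49 - j143.7 V
  V3 = 64.5·(cos(-163.5°) + j·sin(-163.5°)) = -61.84 - j18.32 V
Step 2 — Sum components: V_total = -195.6 - j130.1 V.
Step 3 — Convert to polar: |V_total| = 234.9 V, ∠V_total = -146.4°.

V_total = 234.9∠-146.4° V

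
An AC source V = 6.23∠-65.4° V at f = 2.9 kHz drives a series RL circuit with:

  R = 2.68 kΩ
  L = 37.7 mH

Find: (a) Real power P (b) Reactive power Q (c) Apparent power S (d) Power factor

Step 1 — Angular frequency: ω = 2π·f = 2π·2900 = 1.822e+04 rad/s.
Step 2 — Component impedances:
  R: Z = R = 2680 Ω
  L: Z = jωL = j·1.822e+04·0.0377 = 0 + j686.9 Ω
Step 3 — Series combination: Z_total = R + L = 2680 + j686.9 Ω = 2767∠14.4° Ω.
Step 4 — Source phasor: V = 6.23∠-65.4° V = 2.593 - j5.665 V.
Step 5 — Current: I = V / Z = 0.0003997 - j0.002216 A = 0.002252∠-79.8° A.
Step 6 — Complex power: S = V·I* = 0.01359 + j0.003483 VA.
Step 7 — Real power: P = Re(S) = 0.01359 W.
Step 8 — Reactive power: Q = Im(S) = 0.003483 VAR.
Step 9 — Apparent power: |S| = 0.01403 VA.
Step 10 — Power factor: PF = P/|S| = 0.9687 (lagging).

(a) P = 0.01359 W  (b) Q = 0.003483 VAR  (c) S = 0.01403 VA  (d) PF = 0.9687 (lagging)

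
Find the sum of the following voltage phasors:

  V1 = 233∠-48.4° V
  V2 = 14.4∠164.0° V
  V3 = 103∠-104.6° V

Step 1 — Convert each phasor to rectangular form:
  V1 = 233·(cos(-48.4°) + j·sin(-48.4°)) = 154.7 - j174.2 V
  V2 = 14.4·(cos(164.0°) + j·sin(164.0°)) = -13.84 + j3.969 V
  V3 = 103·(cos(-104.6°) + j·sin(-104.6°)) = -25.96 - j99.67 V
Step 2 — Sum components: V_total = 114.9 - j269.9 V.
Step 3 — Convert to polar: |V_total| = 293.4 V, ∠V_total = -66.9°.

V_total = 293.4∠-66.9° V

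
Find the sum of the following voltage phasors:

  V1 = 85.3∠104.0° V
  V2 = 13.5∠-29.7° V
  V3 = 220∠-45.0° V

Step 1 — Convert each phasor to rectangular form:
  V1 = 85.3·(cos(104.0°) + j·sin(104.0°)) = -20.64 + j82.77 V
  V2 = 13.5·(cos(-29.7°) + j·sin(-29.7°)) = 11.73 - j6.689 V
  V3 = 220·(cos(-45.0°) + j·sin(-45.0°)) = 155.6 - j155.6 V
Step 2 — Sum components: V_total = 146.7 - j79.49 V.
Step 3 — Convert to polar: |V_total| = 166.8 V, ∠V_total = -28.5°.

V_total = 166.8∠-28.5° V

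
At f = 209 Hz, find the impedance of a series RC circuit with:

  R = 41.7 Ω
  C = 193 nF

Step 1 — Angular frequency: ω = 2π·f = 2π·209 = 1313 rad/s.
Step 2 — Component impedances:
  R: Z = R = 41.7 Ω
  C: Z = 1/(jωC) = -j/(ω·C) = 0 - j3946 Ω
Step 3 — Series combination: Z_total = R + C = 41.7 - j3946 Ω = 3946∠-89.4° Ω.

Z = 41.7 - j3946 Ω = 3946∠-89.4° Ω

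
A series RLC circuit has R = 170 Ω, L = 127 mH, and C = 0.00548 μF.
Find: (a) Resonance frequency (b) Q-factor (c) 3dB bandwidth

Step 1 — Resonance condition Im(Z)=0 gives ω₀ = 1/√(LC).
Step 2 — ω₀ = 1/√(0.127·5.48e-09) = 3.791e+04 rad/s.
Step 3 — f₀ = ω₀/(2π) = 6033 Hz.
Step 4 — Series Q: Q = ω₀L/R = 3.791e+04·0.127/170 = 28.32.
Step 5 — 3dB bandwidth: Δω = ω₀/Q = 1339 rad/s; BW = Δω/(2π) = 213 Hz.

(a) f₀ = 6033 Hz  (b) Q = 28.32  (c) BW = 213 Hz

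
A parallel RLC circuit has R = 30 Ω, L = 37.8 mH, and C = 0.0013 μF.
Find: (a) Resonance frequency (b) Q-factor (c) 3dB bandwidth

Step 1 — Resonance: ω₀ = 1/√(LC) = 1/√(0.0378·1.3e-09) = 1.427e+05 rad/s.
Step 2 — f₀ = ω₀/(2π) = 2.27e+04 Hz.
Step 3 — Parallel Q: Q = R/(ω₀L) = 30/(1.427e+05·0.0378) = 0.005563.
Step 4 — Bandwidth: Δω = ω₀/Q = 2.564e+07 rad/s; BW = Δω/(2π) = 4.081e+06 Hz.

(a) f₀ = 2.27e+04 Hz  (b) Q = 0.005563  (c) BW = 4.081e+06 Hz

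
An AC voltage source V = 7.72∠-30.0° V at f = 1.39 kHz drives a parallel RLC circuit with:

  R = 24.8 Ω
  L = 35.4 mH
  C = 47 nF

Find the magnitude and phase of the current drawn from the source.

Step 1 — Angular frequency: ω = 2π·f = 2π·1390 = 8734 rad/s.
Step 2 — Component impedances:
  R: Z = R = 24.8 Ω
  L: Z = jωL = j·8734·0.0354 = 0 + j309.2 Ω
  C: Z = 1/(jωC) = -j/(ω·C) = 0 - j2436 Ω
Step 3 — Parallel combination: 1/Z_total = 1/R + 1/L + 1/C; Z_total = 24.68 + j1.728 Ω = 24.74∠4.0° Ω.
Step 4 — Source phasor: V = 7.72∠-30.0° V = 6.686 - j3.86 V.
Step 5 — Ohm's law: I = V / Z_total = (6.686 - j3.86) / (24.68 + j1.728) = 0.2587 - j0.1745 A.
Step 6 — Convert to polar: |I| = 0.3121 A, ∠I = -34.0°.

I = 0.3121∠-34.0° A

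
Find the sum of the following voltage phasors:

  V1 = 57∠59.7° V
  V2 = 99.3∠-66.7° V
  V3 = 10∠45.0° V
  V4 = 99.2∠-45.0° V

Step 1 — Convert each phasor to rectangular form:
  V1 = 57·(cos(59.7°) + j·sin(59.7°)) = 28.76 + j49.21 V
  V2 = 99.3·(cos(-66.7°) + j·sin(-66.7°)) = 39.28 - j91.2 V
  V3 = 10·(cos(45.0°) + j·sin(45.0°)) = 7.071 + j7.071 V
  V4 = 99.2·(cos(-45.0°) + j·sin(-45.0°)) = 70.14 - j70.14 V
Step 2 — Sum components: V_total = 145.3 - j105.1 V.
Step 3 — Convert to polar: |V_total| = 179.3 V, ∠V_total = -35.9°.

V_total = 179.3∠-35.9° V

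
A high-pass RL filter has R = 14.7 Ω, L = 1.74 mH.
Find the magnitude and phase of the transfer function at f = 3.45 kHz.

Step 1 — Angular frequency: ω = 2π·3450 = 2.168e+04 rad/s.
Step 2 — Transfer function: H(jω) = jωL/(R + jωL).
Step 3 — Numerator jωL = j·37.72; denominator R + jωL = 14.7 + j37.72.
Step 4 — H = 0.8681 + j0.3383.
Step 5 — Magnitude: |H| = 0.9317 (-0.6 dB); phase: φ = 21.3°.

|H| = 0.9317 (-0.6 dB), φ = 21.3°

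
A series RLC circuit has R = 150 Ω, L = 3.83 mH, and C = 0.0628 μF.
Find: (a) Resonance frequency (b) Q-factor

Step 1 — Resonance condition Im(Z)=0 gives ω₀ = 1/√(LC).
Step 2 — ω₀ = 1/√(0.00383·6.28e-08) = 6.448e+04 rad/s.
Step 3 — f₀ = ω₀/(2π) = 1.026e+04 Hz.
Step 4 — Series Q: Q = ω₀L/R = 6.448e+04·0.00383/150 = 1.646.

(a) f₀ = 1.026e+04 Hz  (b) Q = 1.646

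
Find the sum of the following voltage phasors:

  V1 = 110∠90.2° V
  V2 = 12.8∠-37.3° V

Step 1 — Convert each phasor to rectangular form:
  V1 = 110·(cos(90.2°) + j·sin(90.2°)) = -0.384 + j110 V
  V2 = 12.8·(cos(-37.3°) + j·sin(-37.3°)) = 10.18 - j7.757 V
Step 2 — Sum components: V_total = 9.798 + j102.2 V.
Step 3 — Convert to polar: |V_total| = 102.7 V, ∠V_total = 84.5°.

V_total = 102.7∠84.5° V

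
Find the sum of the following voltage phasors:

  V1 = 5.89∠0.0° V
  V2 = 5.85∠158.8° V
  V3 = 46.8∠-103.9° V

Step 1 — Convert each phasor to rectangular form:
  V1 = 5.89·(cos(0.0°) + j·sin(0.0°)) = 5.89 V
  V2 = 5.85·(cos(158.8°) + j·sin(158.8°)) = -5.454 + j2.116 V
  V3 = 46.8·(cos(-103.9°) + j·sin(-103.9°)) = -11.24 - j45.43 V
Step 2 — Sum components: V_total = -10.81 - j43.31 V.
Step 3 — Convert to polar: |V_total| = 44.64 V, ∠V_total = -104.0°.

V_total = 44.64∠-104.0° V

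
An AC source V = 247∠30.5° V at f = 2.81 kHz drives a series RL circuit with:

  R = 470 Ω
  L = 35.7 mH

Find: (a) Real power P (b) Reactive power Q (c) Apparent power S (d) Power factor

Step 1 — Angular frequency: ω = 2π·f = 2π·2810 = 1.766e+04 rad/s.
Step 2 — Component impedances:
  R: Z = R = 470 Ω
  L: Z = jωL = j·1.766e+04·0.0357 = 0 + j630.3 Ω
Step 3 — Series combination: Z_total = R + L = 470 + j630.3 Ω = 786.3∠53.3° Ω.
Step 4 — Source phasor: V = 247∠30.5° V = 212.8 + j125.4 V.
Step 5 — Current: I = V / Z = 0.2896 - j0.1217 A = 0.3141∠-22.8° A.
Step 6 — Complex power: S = V·I* = 46.38 + j62.21 VA.
Step 7 — Real power: P = Re(S) = 46.38 W.
Step 8 — Reactive power: Q = Im(S) = 62.21 VAR.
Step 9 — Apparent power: |S| = 77.59 VA.
Step 10 — Power factor: PF = P/|S| = 0.5978 (lagging).

(a) P = 46.38 W  (b) Q = 62.21 VAR  (c) S = 77.59 VA  (d) PF = 0.5978 (lagging)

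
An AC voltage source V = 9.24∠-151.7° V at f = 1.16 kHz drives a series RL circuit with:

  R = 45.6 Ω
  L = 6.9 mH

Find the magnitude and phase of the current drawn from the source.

Step 1 — Angular frequency: ω = 2π·f = 2π·1160 = 7288 rad/s.
Step 2 — Component impedances:
  R: Z = R = 45.6 Ω
  L: Z = jωL = j·7288·0.0069 = 0 + j50.29 Ω
Step 3 — Series combination: Z_total = R + L = 45.6 + j50.29 Ω = 67.89∠47.8° Ω.
Step 4 — Source phasor: V = 9.24∠-151.7° V = -8.136 - j4.381 V.
Step 5 — Ohm's law: I = V / Z_total = (-8.136 - j4.381) / (45.6 + j50.29) = -0.1283 + j0.04544 A.
Step 6 — Convert to polar: |I| = 0.1361 A, ∠I = 160.5°.

I = 0.1361∠160.5° A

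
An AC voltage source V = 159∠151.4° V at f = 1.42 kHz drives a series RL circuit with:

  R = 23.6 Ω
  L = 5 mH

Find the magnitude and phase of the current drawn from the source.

Step 1 — Angular frequency: ω = 2π·f = 2π·1420 = 8922 rad/s.
Step 2 — Component impedances:
  R: Z = R = 23.6 Ω
  L: Z = jωL = j·8922·0.005 = 0 + j44.61 Ω
Step 3 — Series combination: Z_total = R + L = 23.6 + j44.61 Ω = 50.47∠62.1° Ω.
Step 4 — Source phasor: V = 159∠151.4° V = -139.6 + j76.11 V.
Step 5 — Ohm's law: I = V / Z_total = (-139.6 + j76.11) / (23.6 + j44.61) = 0.0396 + j3.15 A.
Step 6 — Convert to polar: |I| = 3.15 A, ∠I = 89.3°.

I = 3.15∠89.3° A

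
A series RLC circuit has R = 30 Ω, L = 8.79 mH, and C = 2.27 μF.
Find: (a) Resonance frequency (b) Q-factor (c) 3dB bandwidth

Step 1 — Resonance: ω₀ = 1/√(LC) = 1/√(0.00879·2.27e-06) = 7079 rad/s.
Step 2 — f₀ = ω₀/(2π) = 1127 Hz.
Step 3 — Series Q: Q = ω₀L/R = 7079·0.00879/30 = 2.074.
Step 4 — Bandwidth: Δω = ω₀/Q = 3413 rad/s; BW = Δω/(2π) = 543.2 Hz.

(a) f₀ = 1127 Hz  (b) Q = 2.074  (c) BW = 543.2 Hz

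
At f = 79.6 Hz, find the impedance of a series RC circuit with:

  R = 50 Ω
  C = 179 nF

Step 1 — Angular frequency: ω = 2π·f = 2π·79.6 = 500.1 rad/s.
Step 2 — Component impedances:
  R: Z = R = 50 Ω
  C: Z = 1/(jωC) = -j/(ω·C) = 0 - j1.117e+04 Ω
Step 3 — Series combination: Z_total = R + C = 50 - j1.117e+04 Ω = 1.117e+04∠-89.7° Ω.

Z = 50 - j1.117e+04 Ω = 1.117e+04∠-89.7° Ω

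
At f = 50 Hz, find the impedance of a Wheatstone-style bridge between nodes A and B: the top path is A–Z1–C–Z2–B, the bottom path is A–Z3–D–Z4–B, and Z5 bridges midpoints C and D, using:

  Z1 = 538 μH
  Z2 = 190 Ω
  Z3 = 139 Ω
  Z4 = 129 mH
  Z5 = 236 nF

Step 1 — Angular frequency: ω = 2π·f = 2π·50 = 314.2 rad/s.
Step 2 — Component impedances:
  Z1: Z = jωL = j·314.2·0.000538 = 0 + j0.169 Ω
  Z2: Z = R = 190 Ω
  Z3: Z = R = 139 Ω
  Z4: Z = jωL = j·314.2·0.129 = 0 + j40.53 Ω
  Z5: Z = 1/(jωC) = -j/(ω·C) = 0 - j1.349e+04 Ω
Step 3 — Bridge requires nodal analysis (the Z5 bridge couples midpoints C and D, so the two paths cannot be reduced to a simple series/parallel combination). Setting node B to ground and injecting 1 A at node A, the 3-node admittance system at A, C, D solves to V_A = Z_AB = 81.79 + j12.89 Ω = 82.8∠9.0° Ω.

Z = 81.79 + j12.89 Ω = 82.8∠9.0° Ω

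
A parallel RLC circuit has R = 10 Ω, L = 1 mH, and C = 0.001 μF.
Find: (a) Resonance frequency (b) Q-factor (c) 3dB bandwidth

Step 1 — Resonance: ω₀ = 1/√(LC) = 1/√(0.001·1e-09) = 1e+06 rad/s.
Step 2 — f₀ = ω₀/(2π) = 1.592e+05 Hz.
Step 3 — Parallel Q: Q = R/(ω₀L) = 10/(1e+06·0.001) = 0.01.
Step 4 — Bandwidth: Δω = ω₀/Q = 1e+08 rad/s; BW = Δω/(2π) = 1.592e+07 Hz.

(a) f₀ = 1.592e+05 Hz  (b) Q = 0.01  (c) BW = 1.592e+07 Hz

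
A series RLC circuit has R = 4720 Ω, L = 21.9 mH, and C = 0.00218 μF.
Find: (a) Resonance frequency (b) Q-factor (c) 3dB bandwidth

Step 1 — Resonance: ω₀ = 1/√(LC) = 1/√(0.0219·2.18e-09) = 1.447e+05 rad/s.
Step 2 — f₀ = ω₀/(2π) = 2.303e+04 Hz.
Step 3 — Series Q: Q = ω₀L/R = 1.447e+05·0.0219/4720 = 0.6715.
Step 4 — Bandwidth: Δω = ω₀/Q = 2.155e+05 rad/s; BW = Δω/(2π) = 3.43e+04 Hz.

(a) f₀ = 2.303e+04 Hz  (b) Q = 0.6715  (c) BW = 3.43e+04 Hz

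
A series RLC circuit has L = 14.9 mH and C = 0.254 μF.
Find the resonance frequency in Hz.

Step 1 — Resonance condition Im(Z)=0 gives ω₀ = 1/√(LC).
Step 2 — ω₀ = 1/√(0.0149·2.54e-07) = 1.626e+04 rad/s.
Step 3 — f₀ = ω₀/(2π) = 2587 Hz.

f₀ = 2587 Hz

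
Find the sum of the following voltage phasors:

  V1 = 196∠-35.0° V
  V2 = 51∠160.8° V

Step 1 — Convert each phasor to rectangular form:
  V1 = 196·(cos(-35.0°) + j·sin(-35.0°)) = 160.6 - j112.4 V
  V2 = 51·(cos(160.8°) + j·sin(160.8°)) = -48.16 + j16.77 V
Step 2 — Sum components: V_total = 112.4 - j95.65 V.
Step 3 — Convert to polar: |V_total| = 147.6 V, ∠V_total = -40.4°.

V_total = 147.6∠-40.4° V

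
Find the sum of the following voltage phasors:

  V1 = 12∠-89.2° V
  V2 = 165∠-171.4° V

Step 1 — Convert each phasor to rectangular form:
  V1 = 12·(cos(-89.2°) + j·sin(-89.2°)) = 0.1675 - j12 V
  V2 = 165·(cos(-171.4°) + j·sin(-171.4°)) = -163.1 - j24.67 V
Step 2 — Sum components: V_total = -163 - j36.67 V.
Step 3 — Convert to polar: |V_total| = 167.1 V, ∠V_total = -167.3°.

V_total = 167.1∠-167.3° V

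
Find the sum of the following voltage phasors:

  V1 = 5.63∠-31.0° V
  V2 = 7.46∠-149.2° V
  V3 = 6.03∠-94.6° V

Step 1 — Convert each phasor to rectangular form:
  V1 = 5.63·(cos(-31.0°) + j·sin(-31.0°)) = 4.826 - j2.9 V
  V2 = 7.46·(cos(-149.2°) + j·sin(-149.2°)) = -6.408 - j3.82 V
  V3 = 6.03·(cos(-94.6°) + j·sin(-94.6°)) = -0.4836 - j6.011 V
Step 2 — Sum components: V_total = -2.066 - j12.73 V.
Step 3 — Convert to polar: |V_total| = 12.9 V, ∠V_total = -99.2°.

V_total = 12.9∠-99.2° V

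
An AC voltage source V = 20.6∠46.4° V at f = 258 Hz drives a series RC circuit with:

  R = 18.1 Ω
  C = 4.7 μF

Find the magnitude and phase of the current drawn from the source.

Step 1 — Angular frequency: ω = 2π·f = 2π·258 = 1621 rad/s.
Step 2 — Component impedances:
  R: Z = R = 18.1 Ω
  C: Z = 1/(jωC) = -j/(ω·C) = 0 - j131.3 Ω
Step 3 — Series combination: Z_total = R + C = 18.1 - j131.3 Ω = 132.5∠-82.1° Ω.
Step 4 — Source phasor: V = 20.6∠46.4° V = 14.21 + j14.92 V.
Step 5 — Ohm's law: I = V / Z_total = (14.21 + j14.92) / (18.1 - j131.3) = -0.09689 + j0.1216 A.
Step 6 — Convert to polar: |I| = 0.1555 A, ∠I = 128.5°.

I = 0.1555∠128.5° A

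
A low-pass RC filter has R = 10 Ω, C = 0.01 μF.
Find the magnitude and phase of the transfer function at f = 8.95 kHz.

Step 1 — Angular frequency: ω = 2π·8950 = 5.623e+04 rad/s.
Step 2 — Transfer function: H(jω) = 1/(1 + jωRC).
Step 3 — Denominator: 1 + jωRC = 1 + j·5.623e+04·10·1e-08 = 1 + j0.005623.
Step 4 — H = 1 - j0.005623.
Step 5 — Magnitude: |H| = 1 (-0.0 dB); phase: φ = -0.3°.

|H| = 1 (-0.0 dB), φ = -0.3°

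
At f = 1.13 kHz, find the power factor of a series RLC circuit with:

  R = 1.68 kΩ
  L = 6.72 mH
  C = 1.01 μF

Step 1 — Angular frequency: ω = 2π·f = 2π·1130 = 7100 rad/s.
Step 2 — Component impedances:
  R: Z = R = 1680 Ω
  L: Z = jωL = j·7100·0.00672 = 0 + j47.71 Ω
  C: Z = 1/(jωC) = -j/(ω·C) = 0 - j139.5 Ω
Step 3 — Series combination: Z_total = R + L + C = 1680 - j91.74 Ω = 1683∠-3.1° Ω.
Step 4 — Power factor: PF = cos(φ) = Re(Z)/|Z| = 1680/1682.5 = 0.9985.
Step 5 — Type: Im(Z) = -91.74 ⇒ leading (phase φ = -3.1°).

PF = 0.9985 (leading, φ = -3.1°)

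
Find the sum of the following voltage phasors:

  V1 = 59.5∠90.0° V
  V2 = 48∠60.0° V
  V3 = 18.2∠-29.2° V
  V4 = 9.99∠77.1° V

Step 1 — Convert each phasor to rectangular form:
  V1 = 59.5·(cos(90.0°) + j·sin(90.0°)) = 0 + j59.5 V
  V2 = 48·(cos(60.0°) + j·sin(60.0°)) = 24 + j41.57 V
  V3 = 18.2·(cos(-29.2°) + j·sin(-29.2°)) = 15.89 - j8.879 V
  V4 = 9.99·(cos(77.1°) + j·sin(77.1°)) = 2.23 + j9.738 V
Step 2 — Sum components: V_total = 42.12 + j101.9 V.
Step 3 — Convert to polar: |V_total| = 110.3 V, ∠V_total = 67.5°.

V_total = 110.3∠67.5° V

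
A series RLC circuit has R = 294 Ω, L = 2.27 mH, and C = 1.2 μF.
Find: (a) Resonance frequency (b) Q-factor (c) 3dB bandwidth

Step 1 — Resonance: ω₀ = 1/√(LC) = 1/√(0.00227·1.2e-06) = 1.916e+04 rad/s.
Step 2 — f₀ = ω₀/(2π) = 3049 Hz.
Step 3 — Series Q: Q = ω₀L/R = 1.916e+04·0.00227/294 = 0.1479.
Step 4 — Bandwidth: Δω = ω₀/Q = 1.295e+05 rad/s; BW = Δω/(2π) = 2.061e+04 Hz.

(a) f₀ = 3049 Hz  (b) Q = 0.1479  (c) BW = 2.061e+04 Hz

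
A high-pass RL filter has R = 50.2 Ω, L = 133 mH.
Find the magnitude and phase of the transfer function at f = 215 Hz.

Step 1 — Angular frequency: ω = 2π·215 = 1351 rad/s.
Step 2 — Transfer function: H(jω) = jωL/(R + jωL).
Step 3 — Numerator jωL = j·179.7; denominator R + jωL = 50.2 + j179.7.
Step 4 — H = 0.9276 + j0.2592.
Step 5 — Magnitude: |H| = 0.9631 (-0.3 dB); phase: φ = 15.6°.

|H| = 0.9631 (-0.3 dB), φ = 15.6°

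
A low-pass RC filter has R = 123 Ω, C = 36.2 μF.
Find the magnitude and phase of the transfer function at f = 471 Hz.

Step 1 — Angular frequency: ω = 2π·471 = 2959 rad/s.
Step 2 — Transfer function: H(jω) = 1/(1 + jωRC).
Step 3 — Denominator: 1 + jωRC = 1 + j·2959·123·3.62e-05 = 1 + j13.18.
Step 4 — H = 0.005726 - j0.07546.
Step 5 — Magnitude: |H| = 0.07567 (-22.4 dB); phase: φ = -85.7°.

|H| = 0.07567 (-22.4 dB), φ = -85.7°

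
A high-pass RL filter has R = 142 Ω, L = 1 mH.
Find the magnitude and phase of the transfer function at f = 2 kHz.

Step 1 — Angular frequency: ω = 2π·2000 = 1.257e+04 rad/s.
Step 2 — Transfer function: H(jω) = jωL/(R + jωL).
Step 3 — Numerator jωL = j·12.57; denominator R + jωL = 142 + j12.57.
Step 4 — H = 0.007771 + j0.08781.
Step 5 — Magnitude: |H| = 0.08815 (-21.1 dB); phase: φ = 84.9°.

|H| = 0.08815 (-21.1 dB), φ = 84.9°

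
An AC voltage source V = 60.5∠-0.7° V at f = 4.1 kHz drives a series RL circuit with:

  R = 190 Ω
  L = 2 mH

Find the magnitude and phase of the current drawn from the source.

Step 1 — Angular frequency: ω = 2π·f = 2π·4100 = 2.576e+04 rad/s.
Step 2 — Component impedances:
  R: Z = R = 190 Ω
  L: Z = jωL = j·2.576e+04·0.002 = 0 + j51.52 Ω
Step 3 — Series combination: Z_total = R + L = 190 + j51.52 Ω = 196.9∠15.2° Ω.
Step 4 — Source phasor: V = 60.5∠-0.7° V = 60.5 - j0.7391 V.
Step 5 — Ohm's law: I = V / Z_total = (60.5 - j0.7391) / (190 + j51.52) = 0.2956 - j0.08405 A.
Step 6 — Convert to polar: |I| = 0.3073 A, ∠I = -15.9°.

I = 0.3073∠-15.9° A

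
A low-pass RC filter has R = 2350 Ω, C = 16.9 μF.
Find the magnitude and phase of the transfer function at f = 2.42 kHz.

Step 1 — Angular frequency: ω = 2π·2420 = 1.521e+04 rad/s.
Step 2 — Transfer function: H(jω) = 1/(1 + jωRC).
Step 3 — Denominator: 1 + jωRC = 1 + j·1.521e+04·2350·1.69e-05 = 1 + j603.9.
Step 4 — H = 2.742e-06 - j0.001656.
Step 5 — Magnitude: |H| = 0.001656 (-55.6 dB); phase: φ = -89.9°.

|H| = 0.001656 (-55.6 dB), φ = -89.9°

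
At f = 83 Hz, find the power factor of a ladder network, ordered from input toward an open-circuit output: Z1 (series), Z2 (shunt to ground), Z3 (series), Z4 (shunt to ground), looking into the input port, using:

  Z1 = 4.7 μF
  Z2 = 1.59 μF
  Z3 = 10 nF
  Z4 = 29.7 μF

Step 1 — Angular frequency: ω = 2π·f = 2π·83 = 521.5 rad/s.
Step 2 — Component impedances:
  Z1: Z = 1/(jωC) = -j/(ω·C) = 0 - j408 Ω
  Z2: Z = 1/(jωC) = -j/(ω·C) = 0 - j1206 Ω
  Z3: Z = 1/(jωC) = -j/(ω·C) = 0 - j1.918e+05 Ω
  Z4: Z = 1/(jωC) = -j/(ω·C) = 0 - j64.56 Ω
Step 3 — Ladder network (open output): work backward from the far end, alternating series and parallel combinations. Z_in = 0 - j1606 Ω = 1606∠-90.0° Ω.
Step 4 — Power factor: PF = cos(φ) = Re(Z)/|Z| = 0/1606 = 0.
Step 5 — Type: Im(Z) = -1606 ⇒ leading (phase φ = -90.0°).

PF = 0 (leading, φ = -90.0°)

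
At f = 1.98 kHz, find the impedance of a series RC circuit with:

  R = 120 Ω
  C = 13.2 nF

Step 1 — Angular frequency: ω = 2π·f = 2π·1980 = 1.244e+04 rad/s.
Step 2 — Component impedances:
  R: Z = R = 120 Ω
  C: Z = 1/(jωC) = -j/(ω·C) = 0 - j6089 Ω
Step 3 — Series combination: Z_total = R + C = 120 - j6089 Ω = 6091∠-88.9° Ω.

Z = 120 - j6089 Ω = 6091∠-88.9° Ω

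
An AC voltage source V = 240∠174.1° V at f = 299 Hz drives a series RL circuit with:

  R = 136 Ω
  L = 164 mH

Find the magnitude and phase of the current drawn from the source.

Step 1 — Angular frequency: ω = 2π·f = 2π·299 = 1879 rad/s.
Step 2 — Component impedances:
  R: Z = R = 136 Ω
  L: Z = jωL = j·1879·0.164 = 0 + j308.1 Ω
Step 3 — Series combination: Z_total = R + L = 136 + j308.1 Ω = 336.8∠66.2° Ω.
Step 4 — Source phasor: V = 240∠174.1° V = -238.7 + j24.67 V.
Step 5 — Ohm's law: I = V / Z_total = (-238.7 + j24.67) / (136 + j308.1) = -0.2192 + j0.6781 A.
Step 6 — Convert to polar: |I| = 0.7126 A, ∠I = 107.9°.

I = 0.7126∠107.9° A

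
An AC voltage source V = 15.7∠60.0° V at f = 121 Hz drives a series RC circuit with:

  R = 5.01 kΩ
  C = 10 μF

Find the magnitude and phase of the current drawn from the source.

Step 1 — Angular frequency: ω = 2π·f = 2π·121 = 760.3 rad/s.
Step 2 — Component impedances:
  R: Z = R = 5010 Ω
  C: Z = 1/(jωC) = -j/(ω·C) = 0 - j131.5 Ω
Step 3 — Series combination: Z_total = R + C = 5010 - j131.5 Ω = 5012∠-1.5° Ω.
Step 4 — Source phasor: V = 15.7∠60.0° V = 7.85 + j13.6 V.
Step 5 — Ohm's law: I = V / Z_total = (7.85 + j13.6) / (5010 - j131.5) = 0.001495 + j0.002753 A.
Step 6 — Convert to polar: |I| = 0.003133 A, ∠I = 61.5°.

I = 0.003133∠61.5° A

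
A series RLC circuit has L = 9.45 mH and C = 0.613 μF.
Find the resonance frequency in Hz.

Step 1 — Resonance condition Im(Z)=0 gives ω₀ = 1/√(LC).
Step 2 — ω₀ = 1/√(0.00945·6.13e-07) = 1.314e+04 rad/s.
Step 3 — f₀ = ω₀/(2π) = 2091 Hz.

f₀ = 2091 Hz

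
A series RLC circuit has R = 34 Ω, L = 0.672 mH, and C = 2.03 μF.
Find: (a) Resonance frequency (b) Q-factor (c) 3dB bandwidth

Step 1 — Resonance condition Im(Z)=0 gives ω₀ = 1/√(LC).
Step 2 — ω₀ = 1/√(0.000672·2.03e-06) = 2.707e+04 rad/s.
Step 3 — f₀ = ω₀/(2π) = 4309 Hz.
Step 4 — Series Q: Q = ω₀L/R = 2.707e+04·0.000672/34 = 0.5351.
Step 5 — 3dB bandwidth: Δω = ω₀/Q = 5.06e+04 rad/s; BW = Δω/(2π) = 8052 Hz.

(a) f₀ = 4309 Hz  (b) Q = 0.5351  (c) BW = 8052 Hz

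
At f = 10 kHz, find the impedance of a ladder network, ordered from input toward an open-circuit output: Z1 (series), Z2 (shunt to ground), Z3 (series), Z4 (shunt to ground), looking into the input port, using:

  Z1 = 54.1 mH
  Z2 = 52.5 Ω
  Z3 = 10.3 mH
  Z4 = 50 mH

Step 1 — Angular frequency: ω = 2π·f = 2π·1e+04 = 6.283e+04 rad/s.
Step 2 — Component impedances:
  Z1: Z = jωL = j·6.283e+04·0.0541 = 0 + j3399 Ω
  Z2: Z = R = 52.5 Ω
  Z3: Z = jωL = j·6.283e+04·0.0103 = 0 + j647.2 Ω
  Z4: Z = jωL = j·6.283e+04·0.05 = 0 + j3142 Ω
Step 3 — Ladder network (open output): work backward from the far end, alternating series and parallel combinations. Z_in = 52.49 + j3400 Ω = 3400∠89.1° Ω.

Z = 52.49 + j3400 Ω = 3400∠89.1° Ω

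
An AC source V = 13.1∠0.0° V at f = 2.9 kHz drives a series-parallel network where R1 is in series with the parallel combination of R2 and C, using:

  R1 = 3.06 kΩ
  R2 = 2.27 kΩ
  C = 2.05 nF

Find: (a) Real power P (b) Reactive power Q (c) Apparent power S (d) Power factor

Step 1 — Angular frequency: ω = 2π·f = 2π·2900 = 1.822e+04 rad/s.
Step 2 — Component impedances:
  R1: Z = R = 3060 Ω
  R2: Z = R = 2270 Ω
  C: Z = 1/(jωC) = -j/(ω·C) = 0 - j2.677e+04 Ω
Step 3 — Parallel branch: R2 || C = 1/(1/R2 + 1/C) = 2254 - j191.1 Ω.
Step 4 — Series with R1: Z_total = R1 + (R2 || C) = 5314 - j191.1 Ω = 5317∠-2.1° Ω.
Step 5 — Source phasor: V = 13.1∠0.0° V = 13.1 V.
Step 6 — Current: I = V / Z = 0.002462 + j8.855e-05 A = 0.002464∠2.1° A.
Step 7 — Complex power: S = V·I* = 0.03225 - j0.00116 VA.
Step 8 — Real power: P = Re(S) = 0.03225 W.
Step 9 — Reactive power: Q = Im(S) = -0.00116 VAR.
Step 10 — Apparent power: |S| = 0.03227 VA.
Step 11 — Power factor: PF = P/|S| = 0.9994 (leading).

(a) P = 0.03225 W  (b) Q = -0.00116 VAR  (c) S = 0.03227 VA  (d) PF = 0.9994 (leading)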